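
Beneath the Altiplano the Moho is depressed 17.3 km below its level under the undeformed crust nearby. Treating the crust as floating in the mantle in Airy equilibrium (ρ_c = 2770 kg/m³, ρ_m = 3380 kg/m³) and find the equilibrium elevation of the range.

In Airy isostatic equilibrium: ρ_c h = (ρ_m − ρ_c) r.
h = r (ρ_m − ρ_c) / ρ_c = 17.3 km × (3380 − 2770) / 2770 = 3.81 km.

3.81 km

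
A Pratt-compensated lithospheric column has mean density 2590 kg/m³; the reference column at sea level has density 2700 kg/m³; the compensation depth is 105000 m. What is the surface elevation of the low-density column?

ρ_ref D = ρ (D + h) → h = D (ρ_ref − ρ)/ρ.
h = 105000 m × (2700 − 2590)/2590 = 4460 m.

4460 m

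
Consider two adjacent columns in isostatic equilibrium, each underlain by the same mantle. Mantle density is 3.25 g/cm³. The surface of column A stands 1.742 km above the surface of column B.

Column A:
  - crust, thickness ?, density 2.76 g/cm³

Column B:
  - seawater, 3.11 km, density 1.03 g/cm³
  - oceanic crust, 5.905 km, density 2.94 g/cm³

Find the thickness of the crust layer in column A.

29.4 km

Take the compensation level at the base of the deeper column (depth z_c below the surface of column A) and equate Σ ρ_i t_i down to z_c; mantle fills any gap and the z_c terms cancel.
Column A: x×2.76 + (z_c − 0 − x)×3.25
Column B: 1.742×0 + 3.11×1.03 + 5.905×2.94 + (z_c − 1.742 − 9.015)×3.25
The z_c×3.25 term appears on both sides and cancels. Collect the known terms of each column as K = Σ(ρt)_known − 3.25 × (depth of known layers): K_A = 0 − 3.25×0 = 0; K_B = 20.564 − 3.25×(1.742 + 9.015) = −14.39625.
Balance: K_A − x×(3.25 − 2.76) = K_B, so x = (K_A − K_B)/(3.25 − 2.76) = 14.3963/0.49 = 29.4 km.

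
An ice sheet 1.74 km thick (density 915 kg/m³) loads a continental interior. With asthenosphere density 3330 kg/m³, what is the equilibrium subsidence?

Balancing pressure at the compensation depth: the ice load ρ_ice t is balanced by mantle displaced below, ρ_m s.
s = t ρ_ice / ρ_m = 1.74 km × 915/3330 = 0.478 km.

0.478 km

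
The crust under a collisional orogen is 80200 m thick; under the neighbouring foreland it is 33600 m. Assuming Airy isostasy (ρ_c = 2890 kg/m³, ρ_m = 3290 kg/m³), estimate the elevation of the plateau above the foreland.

Excess crust Δ = 80200 m − 33600 m = 46600 m, split between elevation h and root r with h + r = Δ.
Airy balance ρ_c h = (ρ_m − ρ_c) r gives r = h ρ_c/(ρ_m − ρ_c), so h (1 + ρ_c/(ρ_m − ρ_c)) = Δ, i.e. h = Δ (ρ_m − ρ_c)/ρ_m.
h = 46600 m × 400/3290 = 5670 m.

5670 m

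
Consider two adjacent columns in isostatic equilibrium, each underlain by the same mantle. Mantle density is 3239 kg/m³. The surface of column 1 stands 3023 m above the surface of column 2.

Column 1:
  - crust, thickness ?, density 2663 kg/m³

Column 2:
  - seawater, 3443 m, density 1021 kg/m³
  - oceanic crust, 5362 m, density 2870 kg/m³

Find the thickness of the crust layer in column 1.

Take the compensation level at the base of the deeper column (depth z_c below the surface of column 1) and equate Σ ρ_i t_i down to z_c; mantle fills any gap and the z_c terms cancel.
Column 1: x×2663 + (z_c − 0 − x)×3239
Column 2: 3023×0 + 3443×1021 + 5362×2870 + (z_c − 3023 − 8805)×3239
The z_c×3239 term appears on both sides and cancels. Collect the known terms of each column as K = Σ(ρt)_known − 3239 × (depth of known layers): K_1 = 0 − 3239×0 = 0; K_2 = 18904243 − 3239×(3023 + 8805) = −19406649.
Balance: K_1 − x×(3239 − 2663) = K_2, so x = (K_1 − K_2)/(3239 − 2663) = 19406600/576 = 33700 m.

33700 m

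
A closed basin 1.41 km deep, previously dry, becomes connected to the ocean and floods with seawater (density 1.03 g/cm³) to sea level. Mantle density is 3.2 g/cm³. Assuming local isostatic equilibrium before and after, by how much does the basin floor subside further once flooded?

After flooding the water column is d + s deep. Its weight must equal the weight of mantle displaced by the extra subsidence s: (d + s) ρ_w = s ρ_m.
s = d ρ_w / (ρ_m − ρ_w) = 1.41 km × 1.03/(3.2 − 1.03) = 0.669 km.

0.669 km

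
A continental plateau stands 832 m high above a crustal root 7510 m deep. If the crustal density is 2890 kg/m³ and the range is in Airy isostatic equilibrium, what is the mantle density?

3210 kg/m³

Airy balance: ρ_c h = (ρ_m − ρ_c) r → ρ_m = ρ_c (1 + h/r).
ρ_m = 2890 × (1 + 832 m/7510 m) = 3210 kg/m³.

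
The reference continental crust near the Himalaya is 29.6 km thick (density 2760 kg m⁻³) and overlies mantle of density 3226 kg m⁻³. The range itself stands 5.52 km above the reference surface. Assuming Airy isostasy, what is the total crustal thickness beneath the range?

Root depth r = h ρ_c / (ρ_m − ρ_c) = 5.52 km × 2760 / 466 = 32.69 km.
Total thickness = T + h + r = 29.6 km + 5.52 km + 32.69 km = 67.8 km.

67.8 km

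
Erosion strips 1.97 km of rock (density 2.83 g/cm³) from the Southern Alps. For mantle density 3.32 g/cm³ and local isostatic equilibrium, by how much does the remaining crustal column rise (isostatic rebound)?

Unloading: uplift u = e ρ_c/ρ_m = 1.97 km × 2.83/3.32 = 1.68 km.

1.68 km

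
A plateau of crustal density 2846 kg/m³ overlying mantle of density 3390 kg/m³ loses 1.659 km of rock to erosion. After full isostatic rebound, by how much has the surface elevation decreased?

Rebound u = e ρ_c/ρ_m = 1.659 km × 2846/3390 = 1.393 km.
Net surface drop = e − u = 1.659 km − 1.393 km = e (ρ_m − ρ_c)/ρ_m = 0.266 km.

0.266 km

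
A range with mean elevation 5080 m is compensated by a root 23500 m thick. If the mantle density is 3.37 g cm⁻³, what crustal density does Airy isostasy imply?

ρ_c h = (ρ_m − ρ_c) r → ρ_c (h + r) = ρ_m r → ρ_c = ρ_m r / (h + r).
ρ_c = 3.37 × 23500 m / (5080 m + 23500 m) = 2.77 g cm⁻³.

2.77 g cm⁻³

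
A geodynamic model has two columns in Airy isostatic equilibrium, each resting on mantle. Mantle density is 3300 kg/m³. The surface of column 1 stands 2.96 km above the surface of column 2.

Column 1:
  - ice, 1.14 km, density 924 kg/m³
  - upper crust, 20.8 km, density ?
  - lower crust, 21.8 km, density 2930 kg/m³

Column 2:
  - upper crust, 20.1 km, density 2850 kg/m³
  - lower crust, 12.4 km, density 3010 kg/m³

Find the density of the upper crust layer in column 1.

Take the compensation level at the base of the deeper column (depth z_c below the surface of column 1) and equate Σ ρ_i t_i down to z_c; mantle fills any gap and the z_c terms cancel.
Column 1: 1.14×924 + 20.8×ρ + 21.8×2930 + (z_c − 43.74)×3300
Column 2: 2.96×0 + 20.1×2850 + 12.4×3010 + (z_c − 2.96 − 32.5)×3300
The z_c×3300 term appears on both sides and cancels. Collect the known terms of each column as K = Σ(ρt)_known − 3300 × (depth of known layers): K_1 = 64927.36 − 3300×43.74 = −79414.64; K_2 = 94609 − 3300×(2.96 + 32.5) = −22409.
Balance: K_1 + 20.8×ρ = K_2, so ρ = (K_2 − K_1)/20.8 = 57005.6/20.8 = 2740 kg/m³.

2740 kg/m³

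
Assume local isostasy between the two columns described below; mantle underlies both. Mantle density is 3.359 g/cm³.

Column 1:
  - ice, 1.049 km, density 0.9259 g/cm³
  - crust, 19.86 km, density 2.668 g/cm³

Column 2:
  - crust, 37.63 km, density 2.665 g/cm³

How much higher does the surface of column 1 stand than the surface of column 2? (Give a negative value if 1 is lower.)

For any compensation level in the mantle, the mantle terms cancel and isostasy reduces to e = (Σt_1 − Σt_2) − (Σ(ρt)_1 − Σ(ρt)_2) / ρ_m.
Σt_1 = 20.909 km; Σt_2 = 37.63 km; Σ(ρt)_1 = 53.9577491; Σ(ρt)_2 = 100.28395 (in km·g/cm³).
e = (20.909 − 37.63) − (53.9577491 − 100.28395) / 3.359 = −2.93 km.

−2.93 km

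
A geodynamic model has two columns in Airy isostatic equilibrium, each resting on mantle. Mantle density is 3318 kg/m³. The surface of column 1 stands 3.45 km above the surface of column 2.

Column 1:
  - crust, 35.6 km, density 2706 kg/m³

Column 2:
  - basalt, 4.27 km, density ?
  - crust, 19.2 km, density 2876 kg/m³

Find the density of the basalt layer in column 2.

Take the compensation level at the base of the deeper column (depth z_c below the surface of column 1) and equate Σ ρ_i t_i down to z_c; mantle fills any gap and the z_c terms cancel.
Column 1: 35.6×2706 + (z_c − 35.6)×3318
Column 2: 3.45×0 + 4.27×ρ + 19.2×2876 + (z_c − 3.45 − 23.47)×3318
The z_c×3318 term appears on both sides and cancels. Collect the known terms of each column as K = Σ(ρt)_known − 3318 × (depth of known layers): K_1 = 96333.6 − 3318×35.6 = −21787.2; K_2 = 55219.2 − 3318×(3.45 + 23.47) = −34101.36.
Balance: K_1 = K_2 + 4.27×ρ, so ρ = (K_1 − K_2)/4.27 = 12314.2/4.27 = 2880 kg/m³.

2880 kg/m³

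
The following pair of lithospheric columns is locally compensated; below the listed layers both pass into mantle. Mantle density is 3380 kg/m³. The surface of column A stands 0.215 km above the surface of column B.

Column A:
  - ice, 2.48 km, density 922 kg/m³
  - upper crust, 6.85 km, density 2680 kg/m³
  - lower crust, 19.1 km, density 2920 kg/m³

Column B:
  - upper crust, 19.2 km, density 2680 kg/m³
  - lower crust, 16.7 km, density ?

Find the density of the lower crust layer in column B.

Take the compensation level at the base of the deeper column (depth z_c below the surface of column A) and equate Σ ρ_i t_i down to z_c; mantle fills any gap and the z_c terms cancel.
Column A: 2.48×922 + 6.85×2680 + 19.1×2920 + (z_c − 28.43)×3380
Column B: 0.215×0 + 19.2×2680 + 16.7×ρ + (z_c − 0.215 − 35.9)×3380
The z_c×3380 term appears on both sides and cancels. Collect the known terms of each column as K = Σ(ρt)_known − 3380 × (depth of known layers): K_A = 76416.56 − 3380×28.43 = −19676.84; K_B = 51456 − 3380×(0.215 + 35.9) = −70612.7.
Balance: K_A = K_B + 16.7×ρ, so ρ = (K_A − K_B)/16.7 = 50935.9/16.7 = 3050 kg/m³.

3050 kg/m³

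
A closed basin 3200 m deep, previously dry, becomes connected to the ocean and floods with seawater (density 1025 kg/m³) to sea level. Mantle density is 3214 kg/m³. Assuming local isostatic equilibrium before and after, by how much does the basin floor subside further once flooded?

After flooding the water column is d + s deep. Its weight must equal the weight of mantle displaced by the extra subsidence s: (d + s) ρ_w = s ρ_m.
s = d ρ_w / (ρ_m − ρ_w) = 3200 m × 1025/(3214 − 1025) = 1500 m.

1500 m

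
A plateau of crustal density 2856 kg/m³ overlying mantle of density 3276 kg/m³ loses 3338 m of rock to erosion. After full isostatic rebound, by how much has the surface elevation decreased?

428 m

Rebound u = e ρ_c/ρ_m = 3338 m × 2856/3276 = 2910 m.
Net surface drop = e − u = 3338 m − 2910 m = e (ρ_m − ρ_c)/ρ_m = 428 m.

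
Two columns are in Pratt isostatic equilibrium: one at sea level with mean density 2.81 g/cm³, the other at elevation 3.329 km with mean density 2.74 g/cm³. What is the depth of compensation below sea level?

ρ_ref D = ρ (D + h) → D (ρ_ref − ρ) = ρ h.
D = ρ h/(ρ_ref − ρ) = 2.74 × 3.329 km/(2.81 − 2.74) = 130 km.

130 km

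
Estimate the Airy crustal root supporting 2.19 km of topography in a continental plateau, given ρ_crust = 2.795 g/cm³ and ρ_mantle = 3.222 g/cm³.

Equating mass per unit area of the two columns: the weight of the topography is balanced by the buoyancy of the root, ρ_c h = (ρ_m − ρ_c) r.
r = h · ρ_c / (ρ_m − ρ_c) = 2.19 km × 2.795 / (3.222 − 2.795) = 14.3 km.

14.3 km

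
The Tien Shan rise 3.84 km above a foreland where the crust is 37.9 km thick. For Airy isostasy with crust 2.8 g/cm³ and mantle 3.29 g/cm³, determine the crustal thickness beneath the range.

Root depth r = h ρ_c / (ρ_m − ρ_c) = 3.84 km × 2.8 / 0.49 = 21.94 km.
Total thickness = T + h + r = 37.9 km + 3.84 km + 21.94 km = 63.7 km.

63.7 km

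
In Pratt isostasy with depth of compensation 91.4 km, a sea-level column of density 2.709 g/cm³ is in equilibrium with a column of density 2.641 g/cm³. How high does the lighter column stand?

ρ_ref D = ρ (D + h) → h = D (ρ_ref − ρ)/ρ.
h = 91.4 km × (2.709 − 2.641)/2.641 = 2.35 km.

2.35 km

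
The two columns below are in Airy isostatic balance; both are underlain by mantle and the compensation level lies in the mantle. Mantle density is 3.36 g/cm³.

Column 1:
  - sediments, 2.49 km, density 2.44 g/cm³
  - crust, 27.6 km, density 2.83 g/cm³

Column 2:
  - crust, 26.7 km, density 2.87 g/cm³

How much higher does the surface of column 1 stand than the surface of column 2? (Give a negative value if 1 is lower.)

1.14 km

For any compensation level in the mantle, the mantle terms cancel and isostasy reduces to e = (Σt_1 − Σt_2) − (Σ(ρt)_1 − Σ(ρt)_2) / ρ_m.
Σt_1 = 30.09 km; Σt_2 = 26.7 km; Σ(ρt)_1 = 84.1836; Σ(ρt)_2 = 76.629 (in km·g/cm³).
e = (30.09 − 26.7) − (84.1836 − 76.629) / 3.36 = 1.14 km.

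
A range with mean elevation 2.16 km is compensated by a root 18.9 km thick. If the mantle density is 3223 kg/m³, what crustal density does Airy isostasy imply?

ρ_c h = (ρ_m − ρ_c) r → ρ_c (h + r) = ρ_m r → ρ_c = ρ_m r / (h + r).
ρ_c = 3223 × 18.9 km / (2.16 km + 18.9 km) = 2890 kg/m³.

2890 kg/m³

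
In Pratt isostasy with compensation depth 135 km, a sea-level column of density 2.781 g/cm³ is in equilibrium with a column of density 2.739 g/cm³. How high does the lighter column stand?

2.07 km

ρ_ref D = ρ (D + h) → h = D (ρ_ref − ρ)/ρ.
h = 135 km × (2.781 − 2.739)/2.739 = 2.07 km.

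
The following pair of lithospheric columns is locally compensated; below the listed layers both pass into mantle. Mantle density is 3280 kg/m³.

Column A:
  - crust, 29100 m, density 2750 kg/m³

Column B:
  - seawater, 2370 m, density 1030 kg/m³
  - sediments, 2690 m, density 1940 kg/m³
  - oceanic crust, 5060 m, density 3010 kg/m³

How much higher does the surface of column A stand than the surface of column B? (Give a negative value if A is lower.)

1560 m

For any compensation level in the mantle, the mantle terms cancel and isostasy reduces to e = (Σt_A − Σt_B) − (Σ(ρt)_A − Σ(ρt)_B) / ρ_m.
Σt_A = 29100 m; Σt_B = 10120 m; Σ(ρt)_A = 80025000; Σ(ρt)_B = 22890300 (in m·kg/m³).
e = (29100 − 10120) − (80025000 − 22890300) / 3280 = 1560 m.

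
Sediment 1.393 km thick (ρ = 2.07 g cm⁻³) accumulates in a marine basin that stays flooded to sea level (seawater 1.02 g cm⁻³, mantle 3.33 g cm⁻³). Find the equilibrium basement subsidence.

Submarine loading: the sediment displaces seawater, and the subsidence is in turn flooded, so s (ρ_m − ρ_w) = t (ρ_sed − ρ_w).
s = 1.393 km × (2.07 − 1.02) / (3.33 − 1.02) = 0.633 km.

0.633 km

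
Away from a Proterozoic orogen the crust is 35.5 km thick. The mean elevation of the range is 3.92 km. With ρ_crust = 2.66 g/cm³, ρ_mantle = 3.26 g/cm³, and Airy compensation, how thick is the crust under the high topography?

56.8 km

Root depth r = h ρ_c / (ρ_m − ρ_c) = 3.92 km × 2.66 / 0.6 = 17.38 km.
Total thickness = T + h + r = 35.5 km + 3.92 km + 17.38 km = 56.8 km.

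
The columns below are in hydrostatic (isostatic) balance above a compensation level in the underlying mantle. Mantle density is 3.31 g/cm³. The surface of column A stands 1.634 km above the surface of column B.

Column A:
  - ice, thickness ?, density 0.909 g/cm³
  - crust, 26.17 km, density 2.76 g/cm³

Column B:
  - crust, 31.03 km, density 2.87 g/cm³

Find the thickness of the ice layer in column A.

Take the compensation level at the base of the deeper column (depth z_c below the surface of column A) and equate Σ ρ_i t_i down to z_c; mantle fills any gap and the z_c terms cancel.
Column A: x×0.909 + 26.17×2.76 + (z_c − 26.17 − x)×3.31
Column B: 1.634×0 + 31.03×2.87 + (z_c − 1.634 − 31.03)×3.31
The z_c×3.31 term appears on both sides and cancels. Collect the known terms of each column as K = Σ(ρt)_known − 3.31 × (depth of known layers): K_A = 72.2292 − 3.31×26.17 = −14.3935; K_B = 89.0561 − 3.31×(1.634 + 31.03) = −19.06174.
Balance: K_A − x×(3.31 − 0.909) = K_B, so x = (K_A − K_B)/(3.31 − 0.909) = 4.66824/2.401 = 1.94 km.

1.94 km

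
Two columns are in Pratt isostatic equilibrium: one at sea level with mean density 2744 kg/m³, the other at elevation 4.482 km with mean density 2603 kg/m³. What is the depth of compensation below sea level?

ρ_ref D = ρ (D + h) → D (ρ_ref − ρ) = ρ h.
D = ρ h/(ρ_ref − ρ) = 2603 × 4.482 km/(2744 − 2603) = 82.7 km.

82.7 km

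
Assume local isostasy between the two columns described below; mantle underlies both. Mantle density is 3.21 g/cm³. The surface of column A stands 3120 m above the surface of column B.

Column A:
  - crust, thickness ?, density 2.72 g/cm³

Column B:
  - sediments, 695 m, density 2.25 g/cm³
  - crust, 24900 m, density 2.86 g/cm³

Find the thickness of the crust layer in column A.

39600 m

Take the compensation level at the base of the deeper column (depth z_c below the surface of column A) and equate Σ ρ_i t_i down to z_c; mantle fills any gap and the z_c terms cancel.
Column A: x×2.72 + (z_c − 0 − x)×3.21
Column B: 3120×0 + 695×2.25 + 24900×2.86 + (z_c − 3120 − 25595)×3.21
The z_c×3.21 term appears on both sides and cancels. Collect the known terms of each column as K = Σ(ρt)_known − 3.21 × (depth of known layers): K_A = 0 − 3.21×0 = 0; K_B = 72777.75 − 3.21×(3120 + 25595) = −19397.4.
Balance: K_A − x×(3.21 − 2.72) = K_B, so x = (K_A − K_B)/(3.21 − 2.72) = 19397.4/0.49 = 39600 m.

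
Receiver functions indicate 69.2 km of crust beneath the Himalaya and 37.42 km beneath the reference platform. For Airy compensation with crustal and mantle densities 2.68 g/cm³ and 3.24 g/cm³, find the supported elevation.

5.49 km

Excess crust Δ = 69.2 km − 37.42 km = 31.78 km, split between elevation h and root r with h + r = Δ.
Airy balance ρ_c h = (ρ_m − ρ_c) r gives r = h ρ_c/(ρ_m − ρ_c), so h (1 + ρ_c/(ρ_m − ρ_c)) = Δ, i.e. h = Δ (ρ_m − ρ_c)/ρ_m.
h = 31.78 km × 0.56/3.24 = 5.49 km.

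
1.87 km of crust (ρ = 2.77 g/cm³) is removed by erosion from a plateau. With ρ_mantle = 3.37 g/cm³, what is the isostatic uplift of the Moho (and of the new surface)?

Unloading: uplift u = e ρ_c/ρ_m = 1.87 km × 2.77/3.37 = 1.54 km.

1.54 km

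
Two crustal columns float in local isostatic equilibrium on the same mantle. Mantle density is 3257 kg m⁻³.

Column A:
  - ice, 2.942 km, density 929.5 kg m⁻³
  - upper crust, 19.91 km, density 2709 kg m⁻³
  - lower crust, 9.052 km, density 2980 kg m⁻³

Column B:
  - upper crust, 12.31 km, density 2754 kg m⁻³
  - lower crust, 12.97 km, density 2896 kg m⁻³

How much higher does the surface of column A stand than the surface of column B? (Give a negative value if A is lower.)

2.88 km

For any compensation level in the mantle, the mantle terms cancel and isostasy reduces to e = (Σt_A − Σt_B) − (Σ(ρt)_A − Σ(ρt)_B) / ρ_m.
Σt_A = 31.904 km; Σt_B = 25.28 km; Σ(ρt)_A = 83645.739; Σ(ρt)_B = 71462.86 (in km·kg m⁻³).
e = (31.904 − 25.28) − (83645.739 − 71462.86) / 3257 = 2.88 km.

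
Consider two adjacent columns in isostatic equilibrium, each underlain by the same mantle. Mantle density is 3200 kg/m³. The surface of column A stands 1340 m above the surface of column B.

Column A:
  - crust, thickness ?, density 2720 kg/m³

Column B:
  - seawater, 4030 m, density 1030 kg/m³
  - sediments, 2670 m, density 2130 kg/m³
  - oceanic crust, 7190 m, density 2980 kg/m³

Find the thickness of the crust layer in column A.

36400 m

Take the compensation level at the base of the deeper column (depth z_c below the surface of column A) and equate Σ ρ_i t_i down to z_c; mantle fills any gap and the z_c terms cancel.
Column A: x×2720 + (z_c − 0 − x)×3200
Column B: 1340×0 + 4030×1030 + 2670×2130 + 7190×2980 + (z_c − 1340 − 13890)×3200
The z_c×3200 term appears on both sides and cancels. Collect the known terms of each column as K = Σ(ρt)_known − 3200 × (depth of known layers): K_A = 0 − 3200×0 = 0; K_B = 31264200 − 3200×(1340 + 13890) = −17471800.
Balance: K_A − x×(3200 − 2720) = K_B, so x = (K_A − K_B)/(3200 − 2720) = 17471800/480 = 36400 m.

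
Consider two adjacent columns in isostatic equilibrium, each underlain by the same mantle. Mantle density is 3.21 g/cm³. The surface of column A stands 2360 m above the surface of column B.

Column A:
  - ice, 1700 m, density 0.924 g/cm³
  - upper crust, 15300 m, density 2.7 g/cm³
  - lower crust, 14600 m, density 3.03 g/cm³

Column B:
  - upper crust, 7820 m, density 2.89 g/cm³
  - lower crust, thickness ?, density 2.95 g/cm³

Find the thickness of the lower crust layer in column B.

Take the compensation level at the base of the deeper column (depth z_c below the surface of column A) and equate Σ ρ_i t_i down to z_c; mantle fills any gap and the z_c terms cancel.
Column A: 1700×0.924 + 15300×2.7 + 14600×3.03 + (z_c − 31600)×3.21
Column B: 2360×0 + 7820×2.89 + x×2.95 + (z_c − 2360 − 7820 − x)×3.21
The z_c×3.21 term appears on both sides and cancels. Collect the known terms of each column as K = Σ(ρt)_known − 3.21 × (depth of known layers): K_A = 87118.8 − 3.21×31600 = −14317.2; K_B = 22599.8 − 3.21×(2360 + 7820) = −10078.
Balance: K_A = K_B − x×(3.21 − 2.95), so x = (K_B − K_A)/(3.21 − 2.95) = 4239.2/0.26 = 16300 m.

16300 m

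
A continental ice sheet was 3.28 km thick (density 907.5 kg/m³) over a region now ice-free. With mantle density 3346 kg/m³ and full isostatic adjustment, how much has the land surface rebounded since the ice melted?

0.89 km

Removing the load lets mantle flow back in; uplift u satisfies ρ_ice t = ρ_m u.
u = t ρ_ice/ρ_m = 3.28 km × 907.5/3346 = 0.89 km.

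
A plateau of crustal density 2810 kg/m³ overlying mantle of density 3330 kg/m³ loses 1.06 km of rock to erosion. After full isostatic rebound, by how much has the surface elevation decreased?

0.166 km

Rebound u = e ρ_c/ρ_m = 1.06 km × 2810/3330 = 0.8945 km.
Net surface drop = e − u = 1.06 km − 0.8945 km = e (ρ_m − ρ_c)/ρ_m = 0.166 km.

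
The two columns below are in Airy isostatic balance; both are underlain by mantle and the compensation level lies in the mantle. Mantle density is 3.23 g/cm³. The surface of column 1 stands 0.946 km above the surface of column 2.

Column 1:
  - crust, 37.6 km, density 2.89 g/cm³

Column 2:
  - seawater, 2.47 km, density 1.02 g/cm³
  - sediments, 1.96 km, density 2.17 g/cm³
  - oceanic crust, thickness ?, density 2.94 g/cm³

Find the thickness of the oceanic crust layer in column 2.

7.56 km

Take the compensation level at the base of the deeper column (depth z_c below the surface of column 1) and equate Σ ρ_i t_i down to z_c; mantle fills any gap and the z_c terms cancel.
Column 1: 37.6×2.89 + (z_c − 37.6)×3.23
Column 2: 0.946×0 + 2.47×1.02 + 1.96×2.17 + x×2.94 + (z_c − 0.946 − 4.43 − x)×3.23
The z_c×3.23 term appears on both sides and cancels. Collect the known terms of each column as K = Σ(ρt)_known − 3.23 × (depth of known layers): K_1 = 108.664 − 3.23×37.6 = −12.784; K_2 = 6.7726 − 3.23×(0.946 + 4.43) = −10.59188.
Balance: K_1 = K_2 − x×(3.23 − 2.94), so x = (K_2 − K_1)/(3.23 − 2.94) = 2.19212/0.29 = 7.56 km.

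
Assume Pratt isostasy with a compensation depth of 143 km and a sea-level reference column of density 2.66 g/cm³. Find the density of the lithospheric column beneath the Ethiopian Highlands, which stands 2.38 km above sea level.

Pratt balance: ρ_ref D = ρ (D + h).
ρ = ρ_ref D/(D + h) = 2.66 × 143 km/(143 km + 2.38 km) = 2.62 g/cm³.

2.62 g/cm³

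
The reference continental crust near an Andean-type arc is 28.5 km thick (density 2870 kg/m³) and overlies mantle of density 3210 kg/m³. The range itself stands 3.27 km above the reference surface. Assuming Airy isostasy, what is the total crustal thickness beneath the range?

Root depth r = h ρ_c / (ρ_m − ρ_c) = 3.27 km × 2870 / 340 = 27.6 km.
Total thickness = T + h + r = 28.5 km + 3.27 km + 27.6 km = 59.4 km.

59.4 km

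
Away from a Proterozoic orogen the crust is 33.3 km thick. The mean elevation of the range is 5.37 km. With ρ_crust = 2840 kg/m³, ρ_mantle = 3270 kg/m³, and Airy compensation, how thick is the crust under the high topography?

Root depth r = h ρ_c / (ρ_m − ρ_c) = 5.37 km × 2840 / 430 = 35.47 km.
Total thickness = T + h + r = 33.3 km + 5.37 km + 35.47 km = 74.1 km.

74.1 km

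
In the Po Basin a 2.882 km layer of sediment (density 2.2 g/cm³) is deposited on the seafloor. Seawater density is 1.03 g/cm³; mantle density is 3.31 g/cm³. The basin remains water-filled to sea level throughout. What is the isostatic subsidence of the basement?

1.48 km

Submarine loading: the sediment displaces seawater, and the subsidence is in turn flooded, so s (ρ_m − ρ_w) = t (ρ_sed − ρ_w).
s = 2.882 km × (2.2 − 1.03) / (3.31 − 1.03) = 1.48 km.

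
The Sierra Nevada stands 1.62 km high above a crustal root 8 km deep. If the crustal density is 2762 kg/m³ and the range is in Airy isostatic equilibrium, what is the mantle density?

3320 kg/m³

Airy balance: ρ_c h = (ρ_m − ρ_c) r → ρ_m = ρ_c (1 + h/r).
ρ_m = 2762 × (1 + 1.62 km/8 km) = 3320 kg/m³.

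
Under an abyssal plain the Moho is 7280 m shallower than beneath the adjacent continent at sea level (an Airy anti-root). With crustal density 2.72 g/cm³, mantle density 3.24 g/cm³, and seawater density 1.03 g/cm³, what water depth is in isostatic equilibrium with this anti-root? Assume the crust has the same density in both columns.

2240 m

Replacing a thickness d of crust by seawater at the top must be balanced by replacing crust with mantle at the base: d (ρ_c − ρ_w) = a (ρ_m − ρ_c).
d = a (ρ_m − ρ_c)/(ρ_c − ρ_w) = 7280 m × 0.52/1.69 = 2240 m.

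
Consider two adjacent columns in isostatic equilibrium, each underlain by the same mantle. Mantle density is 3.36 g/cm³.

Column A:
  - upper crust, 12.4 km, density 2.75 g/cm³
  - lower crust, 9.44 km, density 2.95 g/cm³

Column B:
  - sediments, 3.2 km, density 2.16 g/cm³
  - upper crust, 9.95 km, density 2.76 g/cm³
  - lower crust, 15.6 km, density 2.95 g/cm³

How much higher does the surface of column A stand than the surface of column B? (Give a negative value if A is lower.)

−1.42 km

For any compensation level in the mantle, the mantle terms cancel and isostasy reduces to e = (Σt_A − Σt_B) − (Σ(ρt)_A − Σ(ρt)_B) / ρ_m.
Σt_A = 21.84 km; Σt_B = 28.75 km; Σ(ρt)_A = 61.948; Σ(ρt)_B = 80.394 (in km·g/cm³).
e = (21.84 − 28.75) − (61.948 − 80.394) / 3.36 = −1.42 km.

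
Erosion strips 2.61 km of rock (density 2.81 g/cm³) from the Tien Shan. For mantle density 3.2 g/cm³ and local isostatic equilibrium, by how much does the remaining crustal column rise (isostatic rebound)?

2.29 km

Unloading: uplift u = e ρ_c/ρ_m = 2.61 km × 2.81/3.2 = 2.29 km.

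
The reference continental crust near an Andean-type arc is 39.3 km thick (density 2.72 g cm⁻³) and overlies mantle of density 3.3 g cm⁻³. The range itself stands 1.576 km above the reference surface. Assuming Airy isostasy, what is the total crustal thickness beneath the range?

48.3 km

Root depth r = h ρ_c / (ρ_m − ρ_c) = 1.576 km × 2.72 / 0.58 = 7.391 km.
Total thickness = T + h + r = 39.3 km + 1.576 km + 7.391 km = 48.3 km.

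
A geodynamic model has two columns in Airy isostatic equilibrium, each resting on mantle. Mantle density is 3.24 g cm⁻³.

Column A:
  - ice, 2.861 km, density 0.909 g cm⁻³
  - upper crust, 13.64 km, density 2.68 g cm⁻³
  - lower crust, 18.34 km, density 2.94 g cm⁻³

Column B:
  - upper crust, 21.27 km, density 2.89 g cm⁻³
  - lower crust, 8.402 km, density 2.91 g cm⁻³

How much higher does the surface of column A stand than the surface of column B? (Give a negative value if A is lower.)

For any compensation level in the mantle, the mantle terms cancel and isostasy reduces to e = (Σt_A − Σt_B) − (Σ(ρt)_A − Σ(ρt)_B) / ρ_m.
Σt_A = 34.841 km; Σt_B = 29.672 km; Σ(ρt)_A = 93.075449; Σ(ρt)_B = 85.92012 (in km·g cm⁻³).
e = (34.841 − 29.672) − (93.075449 − 85.92012) / 3.24 = 2.96 km.

2.96 km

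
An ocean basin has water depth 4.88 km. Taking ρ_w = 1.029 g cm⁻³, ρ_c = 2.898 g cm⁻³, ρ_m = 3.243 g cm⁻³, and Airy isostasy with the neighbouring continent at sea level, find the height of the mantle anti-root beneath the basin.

In Airy isostatic equilibrium: replacing crust with seawater at the top is compensated by replacing crust with mantle at the base: d (ρ_c − ρ_w) = a (ρ_m − ρ_c).
a = d (ρ_c − ρ_w)/(ρ_m − ρ_c) = 4.88 km × 1.869/0.345 = 26.4 km.

26.4 km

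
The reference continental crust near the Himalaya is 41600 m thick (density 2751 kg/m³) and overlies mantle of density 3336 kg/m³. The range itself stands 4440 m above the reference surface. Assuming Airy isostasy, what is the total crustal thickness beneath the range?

66900 m

Root depth r = h ρ_c / (ρ_m − ρ_c) = 4440 m × 2751 / 585 = 20880 m.
Total thickness = T + h + r = 41600 m + 4440 m + 20880 m = 66900 m.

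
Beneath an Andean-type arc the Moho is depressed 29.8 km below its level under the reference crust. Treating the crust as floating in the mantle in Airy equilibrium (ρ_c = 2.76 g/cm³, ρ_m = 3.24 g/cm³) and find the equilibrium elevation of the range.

5.18 km

For local isostatic compensation: ρ_c h = (ρ_m − ρ_c) r.
h = r (ρ_m − ρ_c) / ρ_c = 29.8 km × (3.24 − 2.76) / 2.76 = 5.18 km.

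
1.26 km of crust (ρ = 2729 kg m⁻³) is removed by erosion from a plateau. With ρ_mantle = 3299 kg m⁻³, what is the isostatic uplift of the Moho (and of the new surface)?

Unloading: uplift u = e ρ_c/ρ_m = 1.26 km × 2729/3299 = 1.04 km.

1.04 km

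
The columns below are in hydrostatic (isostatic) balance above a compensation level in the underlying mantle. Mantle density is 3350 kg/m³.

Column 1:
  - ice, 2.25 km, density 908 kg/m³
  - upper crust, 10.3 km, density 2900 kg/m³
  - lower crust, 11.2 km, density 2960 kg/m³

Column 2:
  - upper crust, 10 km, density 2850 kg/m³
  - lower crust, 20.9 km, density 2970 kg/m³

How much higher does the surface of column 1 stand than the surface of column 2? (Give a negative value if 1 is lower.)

0.464 km

For any compensation level in the mantle, the mantle terms cancel and isostasy reduces to e = (Σt_1 − Σt_2) − (Σ(ρt)_1 − Σ(ρt)_2) / ρ_m.
Σt_1 = 23.75 km; Σt_2 = 30.9 km; Σ(ρt)_1 = 65065; Σ(ρt)_2 = 90573 (in km·kg/m³).
e = (23.75 − 30.9) − (65065 − 90573) / 3350 = 0.464 km.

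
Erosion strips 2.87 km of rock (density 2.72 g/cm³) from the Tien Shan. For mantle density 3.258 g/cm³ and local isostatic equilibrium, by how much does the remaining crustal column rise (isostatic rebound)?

Unloading: uplift u = e ρ_c/ρ_m = 2.87 km × 2.72/3.258 = 2.4 km.

2.4 km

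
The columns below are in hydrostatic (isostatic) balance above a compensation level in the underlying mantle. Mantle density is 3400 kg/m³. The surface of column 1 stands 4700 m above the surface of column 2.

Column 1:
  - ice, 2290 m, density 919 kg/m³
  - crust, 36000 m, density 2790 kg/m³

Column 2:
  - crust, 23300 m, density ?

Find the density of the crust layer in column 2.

Take the compensation level at the base of the deeper column (depth z_c below the surface of column 1) and equate Σ ρ_i t_i down to z_c; mantle fills any gap and the z_c terms cancel.
Column 1: 2290×919 + 36000×2790 + (z_c − 38290)×3400
Column 2: 4700×0 + 23300×ρ + (z_c − 4700 − 23300)×3400
The z_c×3400 term appears on both sides and cancels. Collect the known terms of each column as K = Σ(ρt)_known − 3400 × (depth of known layers): K_1 = 102544510 − 3400×38290 = −27641490; K_2 = 0 − 3400×(4700 + 23300) = −95200000.
Balance: K_1 = K_2 + 23300×ρ, so ρ = (K_1 − K_2)/23300 = 67558500/23300 = 2900 kg/m³.

2900 kg/m³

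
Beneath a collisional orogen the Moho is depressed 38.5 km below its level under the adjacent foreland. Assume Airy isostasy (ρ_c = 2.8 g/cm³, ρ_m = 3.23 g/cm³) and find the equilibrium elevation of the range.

By Archimedes' principle applied to the lithosphere: ρ_c h = (ρ_m − ρ_c) r.
h = r (ρ_m − ρ_c) / ρ_c = 38.5 km × (3.23 − 2.8) / 2.8 = 5.91 km.

5.91 km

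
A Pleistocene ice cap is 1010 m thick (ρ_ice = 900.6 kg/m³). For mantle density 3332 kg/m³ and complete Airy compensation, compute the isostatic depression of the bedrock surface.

Balancing pressure at the compensation depth: the ice load ρ_ice t is balanced by mantle displaced below, ρ_m s.
s = t ρ_ice / ρ_m = 1010 m × 900.6/3332 = 273 m.

273 m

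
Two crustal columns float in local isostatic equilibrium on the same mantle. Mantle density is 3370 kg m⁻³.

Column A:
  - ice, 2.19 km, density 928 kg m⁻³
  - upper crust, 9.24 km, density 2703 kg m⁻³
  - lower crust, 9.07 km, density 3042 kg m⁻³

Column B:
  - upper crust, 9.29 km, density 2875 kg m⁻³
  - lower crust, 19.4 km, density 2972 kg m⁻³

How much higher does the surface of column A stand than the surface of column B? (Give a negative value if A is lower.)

0.643 km

For any compensation level in the mantle, the mantle terms cancel and isostasy reduces to e = (Σt_A − Σt_B) − (Σ(ρt)_A − Σ(ρt)_B) / ρ_m.
Σt_A = 20.5 km; Σt_B = 28.69 km; Σ(ρt)_A = 54598.98; Σ(ρt)_B = 84365.55 (in km·kg m⁻³).
e = (20.5 − 28.69) − (54598.98 − 84365.55) / 3370 = 0.643 km.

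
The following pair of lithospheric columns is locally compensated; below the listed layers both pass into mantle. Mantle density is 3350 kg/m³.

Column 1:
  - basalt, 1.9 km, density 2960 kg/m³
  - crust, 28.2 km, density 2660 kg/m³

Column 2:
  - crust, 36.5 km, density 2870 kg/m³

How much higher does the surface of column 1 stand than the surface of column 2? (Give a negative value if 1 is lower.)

For any compensation level in the mantle, the mantle terms cancel and isostasy reduces to e = (Σt_1 − Σt_2) − (Σ(ρt)_1 − Σ(ρt)_2) / ρ_m.
Σt_1 = 30.1 km; Σt_2 = 36.5 km; Σ(ρt)_1 = 80636; Σ(ρt)_2 = 104755 (in km·kg/m³).
e = (30.1 − 36.5) − (80636 − 104755) / 3350 = 0.8 km.

0.8 km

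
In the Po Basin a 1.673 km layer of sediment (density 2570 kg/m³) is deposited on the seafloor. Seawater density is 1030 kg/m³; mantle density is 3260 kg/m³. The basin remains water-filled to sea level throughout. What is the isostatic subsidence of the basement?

1.16 km

Submarine loading: the sediment displaces seawater, and the subsidence is in turn flooded, so s (ρ_m − ρ_w) = t (ρ_sed − ρ_w).
s = 1.673 km × (2570 − 1030) / (3260 − 1030) = 1.16 km.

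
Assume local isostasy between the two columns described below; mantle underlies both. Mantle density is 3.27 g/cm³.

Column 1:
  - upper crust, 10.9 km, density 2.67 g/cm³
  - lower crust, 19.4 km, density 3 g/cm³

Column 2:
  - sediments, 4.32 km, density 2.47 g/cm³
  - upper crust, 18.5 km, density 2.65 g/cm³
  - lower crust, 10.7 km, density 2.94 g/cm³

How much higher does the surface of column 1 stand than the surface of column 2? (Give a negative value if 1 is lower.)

−2.04 km

For any compensation level in the mantle, the mantle terms cancel and isostasy reduces to e = (Σt_1 − Σt_2) − (Σ(ρt)_1 − Σ(ρt)_2) / ρ_m.
Σt_1 = 30.3 km; Σt_2 = 33.52 km; Σ(ρt)_1 = 87.303; Σ(ρt)_2 = 91.1534 (in km·g/cm³).
e = (30.3 − 33.52) − (87.303 − 91.1534) / 3.27 = −2.04 km.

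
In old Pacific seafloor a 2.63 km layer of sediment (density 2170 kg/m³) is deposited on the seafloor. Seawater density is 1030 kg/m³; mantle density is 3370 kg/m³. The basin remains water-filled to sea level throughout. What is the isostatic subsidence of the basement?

Submarine loading: the sediment displaces seawater, and the subsidence is in turn flooded, so s (ρ_m − ρ_w) = t (ρ_sed − ρ_w).
s = 2.63 km × (2170 − 1030) / (3370 − 1030) = 1.28 km.

1.28 km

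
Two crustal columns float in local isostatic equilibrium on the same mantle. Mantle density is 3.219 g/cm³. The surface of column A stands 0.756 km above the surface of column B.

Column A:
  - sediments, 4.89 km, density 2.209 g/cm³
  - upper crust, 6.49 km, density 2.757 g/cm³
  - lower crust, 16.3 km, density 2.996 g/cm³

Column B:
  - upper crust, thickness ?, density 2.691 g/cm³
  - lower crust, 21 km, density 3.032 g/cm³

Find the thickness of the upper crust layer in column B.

9.87 km

Take the compensation level at the base of the deeper column (depth z_c below the surface of column A) and equate Σ ρ_i t_i down to z_c; mantle fills any gap and the z_c terms cancel.
Column A: 4.89×2.209 + 6.49×2.757 + 16.3×2.996 + (z_c − 27.68)×3.219
Column B: 0.756×0 + x×2.691 + 21×3.032 + (z_c − 0.756 − 21 − x)×3.219
The z_c×3.219 term appears on both sides and cancels. Collect the known terms of each column as K = Σ(ρt)_known − 3.219 × (depth of known layers): K_A = 77.52974 − 3.219×27.68 = −11.57218; K_B = 63.672 − 3.219×(0.756 + 21) = −6.360564.
Balance: K_A = K_B − x×(3.219 − 2.691), so x = (K_B − K_A)/(3.219 − 2.691) = 5.21162/0.528 = 9.87 km.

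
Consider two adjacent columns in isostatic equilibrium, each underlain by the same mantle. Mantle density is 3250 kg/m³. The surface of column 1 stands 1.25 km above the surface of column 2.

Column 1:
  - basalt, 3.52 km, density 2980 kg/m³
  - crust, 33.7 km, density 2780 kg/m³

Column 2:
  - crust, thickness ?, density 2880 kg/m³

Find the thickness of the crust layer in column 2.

34.4 km

Take the compensation level at the base of the deeper column (depth z_c below the surface of column 1) and equate Σ ρ_i t_i down to z_c; mantle fills any gap and the z_c terms cancel.
Column 1: 3.52×2980 + 33.7×2780 + (z_c − 37.22)×3250
Column 2: 1.25×0 + x×2880 + (z_c − 1.25 − 0 − x)×3250
The z_c×3250 term appears on both sides and cancels. Collect the known terms of each column as K = Σ(ρt)_known − 3250 × (depth of known layers): K_1 = 104175.6 − 3250×37.22 = −16789.4; K_2 = 0 − 3250×(1.25 + 0) = −4062.5.
Balance: K_1 = K_2 − x×(3250 − 2880), so x = (K_2 − K_1)/(3250 − 2880) = 12726.9/370 = 34.4 km.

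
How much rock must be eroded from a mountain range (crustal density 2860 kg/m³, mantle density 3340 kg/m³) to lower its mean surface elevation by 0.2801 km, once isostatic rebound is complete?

Net drop Δ = e − u = e − e ρ_c/ρ_m = e (ρ_m − ρ_c)/ρ_m.
e = Δ ρ_m/(ρ_m − ρ_c) = 0.2801 km × 3340/480 = 1.95 km.

1.95 km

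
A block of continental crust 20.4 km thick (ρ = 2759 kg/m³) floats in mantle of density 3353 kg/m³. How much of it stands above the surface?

Floating equilibrium: submerged depth d = t ρ_obj/ρ_fluid = 20.4 km × 2759/3353 = 16.79 km.
Freeboard = t − d = 20.4 km − 16.79 km = 3.61 km.

3.61 km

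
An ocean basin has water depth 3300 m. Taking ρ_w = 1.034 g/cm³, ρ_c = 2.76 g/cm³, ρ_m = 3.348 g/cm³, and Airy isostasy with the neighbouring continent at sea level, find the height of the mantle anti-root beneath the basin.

9690 m

In Airy isostatic equilibrium: replacing crust with seawater at the top is compensated by replacing crust with mantle at the base: d (ρ_c − ρ_w) = a (ρ_m − ρ_c).
a = d (ρ_c − ρ_w)/(ρ_m − ρ_c) = 3300 m × 1.726/0.588 = 9690 m.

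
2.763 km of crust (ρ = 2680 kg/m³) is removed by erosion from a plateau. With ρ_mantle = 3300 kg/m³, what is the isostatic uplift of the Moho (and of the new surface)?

Unloading: uplift u = e ρ_c/ρ_m = 2.763 km × 2680/3300 = 2.24 km.

2.24 km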